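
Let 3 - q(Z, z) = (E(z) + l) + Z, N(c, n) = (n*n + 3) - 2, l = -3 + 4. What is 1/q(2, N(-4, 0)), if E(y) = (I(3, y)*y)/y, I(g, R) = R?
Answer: -1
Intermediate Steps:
l = 1
N(c, n) = 1 + n**2 (N(c, n) = (n**2 + 3) - 2 = (3 + n**2) - 2 = 1 + n**2)
E(y) = y (E(y) = (y*y)/y = y**2/y = y)
q(Z, z) = 2 - Z - z (q(Z, z) = 3 - ((z + 1) + Z) = 3 - ((1 + z) + Z) = 3 - (1 + Z + z) = 3 + (-1 - Z - z) = 2 - Z - z)
1/q(2, N(-4, 0)) = 1/(2 - 1*2 - (1 + 0**2)) = 1/(2 - 2 - (1 + 0)) = 1/(2 - 2 - 1*1) = 1/(2 - 2 - 1) = 1/(-1) = -1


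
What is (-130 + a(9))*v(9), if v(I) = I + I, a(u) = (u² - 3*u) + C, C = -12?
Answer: -1584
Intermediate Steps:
a(u) = -12 + u² - 3*u (a(u) = (u² - 3*u) - 12 = -12 + u² - 3*u)
v(I) = 2*I
(-130 + a(9))*v(9) = (-130 + (-12 + 9² - 3*9))*(2*9) = (-130 + (-12 + 81 - 27))*18 = (-130 + 42)*18 = -88*18 = -1584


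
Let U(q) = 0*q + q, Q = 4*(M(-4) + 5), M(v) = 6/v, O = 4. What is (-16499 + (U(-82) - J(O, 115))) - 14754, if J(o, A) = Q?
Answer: -31349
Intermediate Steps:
Q = 14 (Q = 4*(6/(-4) + 5) = 4*(6*(-¼) + 5) = 4*(-3/2 + 5) = 4*(7/2) = 14)
J(o, A) = 14
U(q) = q (U(q) = 0 + q = q)
(-16499 + (U(-82) - J(O, 115))) - 14754 = (-16499 + (-82 - 1*14)) - 14754 = (-16499 + (-82 - 14)) - 14754 = (-16499 - 96) - 14754 = -16595 - 14754 = -31349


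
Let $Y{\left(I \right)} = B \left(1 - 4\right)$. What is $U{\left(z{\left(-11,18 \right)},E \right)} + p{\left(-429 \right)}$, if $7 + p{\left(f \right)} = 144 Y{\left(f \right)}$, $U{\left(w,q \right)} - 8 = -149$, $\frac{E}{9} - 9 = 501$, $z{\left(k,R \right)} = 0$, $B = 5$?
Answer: $-2308$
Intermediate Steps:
$Y{\left(I \right)} = -15$ ($Y{\left(I \right)} = 5 \left(1 - 4\right) = 5 \left(-3\right) = -15$)
$E = 4590$ ($E = 81 + 9 \cdot 501 = 81 + 4509 = 4590$)
$U{\left(w,q \right)} = -141$ ($U{\left(w,q \right)} = 8 - 149 = -141$)
$p{\left(f \right)} = -2167$ ($p{\left(f \right)} = -7 + 144 \left(-15\right) = -7 - 2160 = -2167$)
$U{\left(z{\left(-11,18 \right)},E \right)} + p{\left(-429 \right)} = -141 - 2167 = -2308$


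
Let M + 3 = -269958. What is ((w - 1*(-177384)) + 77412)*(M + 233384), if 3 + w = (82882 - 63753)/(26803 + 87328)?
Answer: -1063651808461924/114131 ≈ -9.3196e+9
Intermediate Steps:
M = -269961 (M = -3 - 269958 = -269961)
w = -323264/114131 (w = -3 + (82882 - 63753)/(26803 + 87328) = -3 + 19129/114131 = -323264/114131 ≈ -2.8324)
((w - 1*(-177384)) + 77412)*(M + 233384) = ((-323264/114131 - 1*(-177384)) + 77412)*(-269961 + 233384) = ((-323264/114131 + 177384) + 77412)*(-36577) = (20244690040/114131 + 77412)*(-36577) = (29079799012/114131)*(-36577) = -1063651808461924/114131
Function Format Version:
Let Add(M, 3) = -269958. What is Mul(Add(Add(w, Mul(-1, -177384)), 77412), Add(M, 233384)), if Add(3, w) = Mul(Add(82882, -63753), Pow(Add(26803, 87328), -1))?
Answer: Rational(-1063651808461924, 114131) ≈ -9.3196e+9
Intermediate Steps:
M = -269961 (M = Add(-3, -269958) = -269961)
w = Rational(-323264, 114131) (w = Add(-3, Mul(Add(82882, -63753), Pow(Add(26803, 87328), -1))) = Add(-3, Mul(19129, Pow(114131, -1))) = Add(-3, Mul(19129, Rational(1, 114131))) = Add(-3, Rational(19129, 114131)) = Rational(-323264, 114131) ≈ -2.8324)
Mul(Add(Add(w, Mul(-1, -177384)), 77412), Add(M, 233384)) = Mul(Add(Add(Rational(-323264, 114131), Mul(-1, -177384)), 77412), Add(-269961, 233384)) = Mul(Add(Add(Rational(-323264, 114131), 177384), 77412), -36577) = Mul(Add(Rational(20244690040, 114131), 77412), -36577) = Mul(Rational(29079799012, 114131), -36577) = Rational(-1063651808461924, 114131)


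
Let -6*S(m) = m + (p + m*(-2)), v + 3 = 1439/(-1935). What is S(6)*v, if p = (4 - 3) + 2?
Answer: -3622/1935 ≈ -1.8718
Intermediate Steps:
v = -7244/1935 (v = -3 + 1439/(-1935) = -3 + 1439*(-1/1935) = -3 - 1439/1935 = -7244/1935 ≈ -3.7437)
p = 3 (p = 1 + 2 = 3)
S(m) = -1/2 + m/6 (S(m) = -(m + (3 + m*(-2)))/6 = -(m + (3 - 2*m))/6 = -(3 - m)/6 = -1/2 + m/6)
S(6)*v = (-1/2 + (1/6)*6)*(-7244/1935) = (-1/2 + 1)*(-7244/1935) = (1/2)*(-7244/1935) = -3622/1935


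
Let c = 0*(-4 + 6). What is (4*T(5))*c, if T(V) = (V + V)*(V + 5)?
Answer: 0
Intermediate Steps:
c = 0 (c = 0*2 = 0)
T(V) = 2*V*(5 + V) (T(V) = (2*V)*(5 + V) = 2*V*(5 + V))
(4*T(5))*c = (4*(2*5*(5 + 5)))*0 = (4*(2*5*10))*0 = (4*100)*0 = 400*0 = 0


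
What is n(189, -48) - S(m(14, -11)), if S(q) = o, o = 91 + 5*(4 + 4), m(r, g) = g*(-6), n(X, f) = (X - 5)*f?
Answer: -8963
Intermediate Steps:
n(X, f) = f*(-5 + X) (n(X, f) = (-5 + X)*f = f*(-5 + X))
m(r, g) = -6*g
o = 131 (o = 91 + 5*8 = 91 + 40 = 131)
S(q) = 131
n(189, -48) - S(m(14, -11)) = -48*(-5 + 189) - 1*131 = -48*184 - 131 = -8832 - 131 = -8963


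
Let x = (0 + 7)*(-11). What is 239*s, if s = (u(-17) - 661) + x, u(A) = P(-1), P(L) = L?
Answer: -176621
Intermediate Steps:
u(A) = -1
x = -77 (x = 7*(-11) = -77)
s = -739 (s = (-1 - 661) - 77 = -662 - 77 = -739)
239*s = 239*(-739) = -176621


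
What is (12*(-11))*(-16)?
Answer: 2112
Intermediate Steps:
(12*(-11))*(-16) = -132*(-16) = 2112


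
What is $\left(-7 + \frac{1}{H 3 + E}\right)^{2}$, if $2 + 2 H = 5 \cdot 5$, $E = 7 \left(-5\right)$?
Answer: $81$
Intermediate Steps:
$E = -35$
$H = \frac{23}{2}$ ($H = -1 + \frac{5 \cdot 5}{2} = -1 + \frac{1}{2} \cdot 25 = -1 + \frac{25}{2} = \frac{23}{2} \approx 11.5$)
$\left(-7 + \frac{1}{H 3 + E}\right)^{2} = \left(-7 + \frac{1}{\frac{23}{2} \cdot 3 - 35}\right)^{2} = \left(-7 + \frac{1}{\frac{69}{2} - 35}\right)^{2} = \left(-7 + \frac{1}{- \frac{1}{2}}\right)^{2} = \left(-7 - 2\right)^{2} = \left(-9\right)^{2} = 81$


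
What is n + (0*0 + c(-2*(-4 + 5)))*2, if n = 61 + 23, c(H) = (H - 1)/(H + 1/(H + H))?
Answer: 260/3 ≈ 86.667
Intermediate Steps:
c(H) = (-1 + H)/(H + 1/(2*H))
n = 84
n + (0*0 + c(-2*(-4 + 5)))*2 = 84 + (0*0 + 2*(-2*(-4 + 5))*(-1 - 2*(-4 + 5))/(1 + 2*(-2*(-4 + 5))²))*2 = 84 + (0 + 2*(-2*1)*(-1 - 2*1)/(1 + 2*(-2*1)²))*2 = 84 + (0 + 2*(-2)*(-1 - 2)/(1 + 2*(-2)²))*2 = 84 + (0 + 2*(-2)*(-3)/(1 + 2*4))*2 = 84 + (0 + 2*(-2)*(-3)/(1 + 8))*2 = 84 + (0 + 2*(-2)*(-3)/9)*2 = 84 + (0 + 2*(-2)*(⅑)*(-3))*2 = 84 + (0 + 4/3)*2 = 84 + (4/3)*2 = 84 + 8/3 = 260/3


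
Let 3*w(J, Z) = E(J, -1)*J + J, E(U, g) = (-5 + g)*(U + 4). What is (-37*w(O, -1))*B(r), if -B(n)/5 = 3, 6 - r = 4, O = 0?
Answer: 0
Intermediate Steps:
r = 2 (r = 6 - 1*4 = 6 - 4 = 2)
E(U, g) = (-5 + g)*(4 + U)
B(n) = -15 (B(n) = -5*3 = -15)
w(J, Z) = J/3 + J*(-24 - 6*J)/3 (w(J, Z) = ((-20 - 5*J + 4*(-1) + J*(-1))*J + J)/3 = ((-20 - 5*J - 4 - J)*J + J)/3 = ((-24 - 6*J)*J + J)/3 = (J*(-24 - 6*J) + J)/3 = (J + J*(-24 - 6*J))/3 = J/3 + J*(-24 - 6*J)/3)
(-37*w(O, -1))*B(r) = -(-37)*0*(23 + 6*0)/3*(-15) = -(-37)*0*(23 + 0)/3*(-15) = -(-37)*0*23/3*(-15) = -37*0*(-15) = 0*(-15) = 0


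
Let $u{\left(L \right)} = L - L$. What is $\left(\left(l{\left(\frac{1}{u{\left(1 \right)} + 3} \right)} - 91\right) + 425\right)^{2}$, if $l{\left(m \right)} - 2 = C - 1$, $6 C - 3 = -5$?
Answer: $\frac{1008016}{9} \approx 1.12 \cdot 10^{5}$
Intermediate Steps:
$u{\left(L \right)} = 0$
$C = - \frac{1}{3}$ ($C = \frac{1}{2} + \frac{1}{6} \left(-5\right) = \frac{1}{2} - \frac{5}{6} = - \frac{1}{3} \approx -0.33333$)
$l{\left(m \right)} = \frac{2}{3}$ ($l{\left(m \right)} = 2 - \frac{4}{3} = \frac{2}{3}$)
$\left(\left(l{\left(\frac{1}{u{\left(1 \right)} + 3} \right)} - 91\right) + 425\right)^{2} = \left(\left(\frac{2}{3} - 91\right) + 425\right)^{2} = \left(- \frac{271}{3} + 425\right)^{2} = \left(\frac{1004}{3}\right)^{2} = \frac{1008016}{9}$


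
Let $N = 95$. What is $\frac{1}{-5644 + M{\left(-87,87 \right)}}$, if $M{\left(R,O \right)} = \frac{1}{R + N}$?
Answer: $- \frac{8}{45151} \approx -0.00017718$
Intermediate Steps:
$M{\left(R,O \right)} = \frac{1}{95 + R}$ ($M{\left(R,O \right)} = \frac{1}{R + 95} = \frac{1}{95 + R}$)
$\frac{1}{-5644 + M{\left(-87,87 \right)}} = \frac{1}{-5644 + \frac{1}{95 - 87}} = \frac{1}{-5644 + \frac{1}{8}} = \frac{1}{- \frac{45151}{8}} = - \frac{8}{45151}$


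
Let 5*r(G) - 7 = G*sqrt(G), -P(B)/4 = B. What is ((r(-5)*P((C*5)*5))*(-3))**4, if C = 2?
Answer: -3882608640000 + 2206310400000*I*sqrt(5) ≈ -3.8826e+12 + 4.9335e+12*I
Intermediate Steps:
P(B) = -4*B
r(G) = 7/5 + G**(3/2)/5 (r(G) = 7/5 + (G*sqrt(G))/5 = 7/5 + G**(3/2)/5)
((r(-5)*P((C*5)*5))*(-3))**4 = (((7/5 + (-5)**(3/2)/5)*(-4*2*5*5))*(-3))**4 = (((7/5 + (-5*I*sqrt(5))/5)*(-40*5))*(-3))**4 = (((7/5 - I*sqrt(5))*(-4*50))*(-3))**4 = (((7/5 - I*sqrt(5))*(-200))*(-3))**4 = ((-280 + 200*I*sqrt(5))*(-3))**4 = (840 - 600*I*sqrt(5))**4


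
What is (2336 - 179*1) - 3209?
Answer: -1052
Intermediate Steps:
(2336 - 179*1) - 3209 = (2336 - 179) - 3209 = 2157 - 3209 = -1052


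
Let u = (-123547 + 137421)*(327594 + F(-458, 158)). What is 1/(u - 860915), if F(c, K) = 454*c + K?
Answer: 1/1661521765 ≈ 6.0186e-10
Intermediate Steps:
F(c, K) = K + 454*c
u = 1662382680 (u = (-123547 + 137421)*(327594 + (158 + 454*(-458))) = 13874*(327594 + (158 - 207932)) = 13874*(327594 - 207774) = 13874*119820 = 1662382680)
1/(u - 860915) = 1/(1662382680 - 860915) = 1/1661521765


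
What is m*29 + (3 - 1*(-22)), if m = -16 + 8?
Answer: -207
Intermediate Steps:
m = -8
m*29 + (3 - 1*(-22)) = -8*29 + (3 - 1*(-22)) = -232 + (3 + 22) = -232 + 25 = -207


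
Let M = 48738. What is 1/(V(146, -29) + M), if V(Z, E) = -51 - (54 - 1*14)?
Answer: 1/48647 ≈ 2.0556e-5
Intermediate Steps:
V(Z, E) = -91 (V(Z, E) = -51 - (54 - 14) = -51 - 1*40 = -51 - 40 = -91)
1/(V(146, -29) + M) = 1/(-91 + 48738) = 1/48647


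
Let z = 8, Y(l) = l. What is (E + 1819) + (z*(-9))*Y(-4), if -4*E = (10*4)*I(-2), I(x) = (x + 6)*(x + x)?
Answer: 2267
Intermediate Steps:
I(x) = 2*x*(6 + x) (I(x) = (6 + x)*(2*x) = 2*x*(6 + x))
E = 160 (E = -10*4*2*(-2)*(6 - 2)/4 = -10*2*(-2)*4 = -10*(-16) = -¼*(-640) = 160)
(E + 1819) + (z*(-9))*Y(-4) = (160 + 1819) + (8*(-9))*(-4) = 1979 - 72*(-4) = 1979 + 288 = 2267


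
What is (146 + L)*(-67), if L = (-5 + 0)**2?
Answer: -11457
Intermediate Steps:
L = 25 (L = (-5)**2 = 25)
(146 + L)*(-67) = (146 + 25)*(-67) = 171*(-67) = -11457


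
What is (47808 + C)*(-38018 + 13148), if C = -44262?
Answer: -88189020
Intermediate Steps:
(47808 + C)*(-38018 + 13148) = (47808 - 44262)*(-38018 + 13148) = 3546*(-24870) = -88189020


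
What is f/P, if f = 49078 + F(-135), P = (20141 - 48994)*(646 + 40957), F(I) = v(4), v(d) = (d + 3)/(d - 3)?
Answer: -49085/1200371359 ≈ -4.0892e-5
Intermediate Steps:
v(d) = (3 + d)/(-3 + d)
F(I) = 7 (F(I) = (3 + 4)/(-3 + 4) = 7/1 = 1*7 = 7)
P = -1200371359 (P = -28853*41603 = -1200371359)
f = 49085 (f = 49078 + 7 = 49085)
f/P = 49085/(-1200371359) = 49085*(-1/1200371359) = -49085/1200371359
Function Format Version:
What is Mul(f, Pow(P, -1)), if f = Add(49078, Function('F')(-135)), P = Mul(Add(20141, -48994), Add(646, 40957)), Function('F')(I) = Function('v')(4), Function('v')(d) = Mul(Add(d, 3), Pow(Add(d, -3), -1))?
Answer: Rational(-49085, 1200371359) ≈ -4.0892e-5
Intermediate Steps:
Function('v')(d) = Mul(Pow(Add(-3, d), -1), Add(3, d)) (Function('v')(d) = Mul(Add(3, d), Pow(Add(-3, d), -1)) = Mul(Pow(Add(-3, d), -1), Add(3, d)))
Function('F')(I) = 7 (Function('F')(I) = Mul(Pow(Add(-3, 4), -1), Add(3, 4)) = Mul(Pow(1, -1), 7) = Mul(1, 7) = 7)
P = -1200371359 (P = Mul(-28853, 41603) = -1200371359)
f = 49085 (f = Add(49078, 7) = 49085)
Mul(f, Pow(P, -1)) = Mul(49085, Pow(-1200371359, -1)) = Mul(49085, Rational(-1, 1200371359)) = Rational(-49085, 1200371359)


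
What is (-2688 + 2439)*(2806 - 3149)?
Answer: 85407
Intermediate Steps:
(-2688 + 2439)*(2806 - 3149) = -249*(-343) = 85407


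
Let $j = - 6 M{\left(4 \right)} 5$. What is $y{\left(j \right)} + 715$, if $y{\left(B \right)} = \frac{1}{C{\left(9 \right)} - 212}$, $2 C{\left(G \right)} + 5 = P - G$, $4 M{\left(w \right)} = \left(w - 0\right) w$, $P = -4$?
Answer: $\frac{158014}{221} \approx 715.0$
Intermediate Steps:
$M{\left(w \right)} = \frac{w^{2}}{4}$ ($M{\left(w \right)} = \frac{\left(w - 0\right) w}{4} = \frac{\left(w + 0\right) w}{4} = \frac{w w}{4} = \frac{w^{2}}{4}$)
$j = -120$ ($j = - 6 \frac{4^{2}}{4} \cdot 5 = - 6 \cdot \frac{1}{4} \cdot 16 \cdot 5 = \left(-6\right) 4 \cdot 5 = \left(-24\right) 5 = -120$)
$C{\left(G \right)} = - \frac{9}{2} - \frac{G}{2}$ ($C{\left(G \right)} = - \frac{5}{2} + \frac{-4 - G}{2} = - \frac{5}{2} - \left(2 + \frac{G}{2}\right) = - \frac{9}{2} - \frac{G}{2}$)
$y{\left(B \right)} = - \frac{1}{221}$ ($y{\left(B \right)} = \frac{1}{\left(- \frac{9}{2} - \frac{9}{2}\right) - 212} = \frac{1}{-9 - 212} = \frac{1}{-221} = - \frac{1}{221}$)
$y{\left(j \right)} + 715 = - \frac{1}{221} + 715 = \frac{158014}{221}$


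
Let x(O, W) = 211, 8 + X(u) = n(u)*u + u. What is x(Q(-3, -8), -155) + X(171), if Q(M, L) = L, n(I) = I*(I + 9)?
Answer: 5263754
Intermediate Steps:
n(I) = I*(9 + I)
X(u) = -8 + u + u**2*(9 + u) (X(u) = -8 + ((u*(9 + u))*u + u) = -8 + (u**2*(9 + u) + u) = -8 + (u + u**2*(9 + u)) = -8 + u + u**2*(9 + u))
x(Q(-3, -8), -155) + X(171) = 211 + (-8 + 171 + 171**2*(9 + 171)) = 211 + (-8 + 171 + 29241*180) = 211 + (-8 + 171 + 5263380) = 211 + 5263543 = 5263754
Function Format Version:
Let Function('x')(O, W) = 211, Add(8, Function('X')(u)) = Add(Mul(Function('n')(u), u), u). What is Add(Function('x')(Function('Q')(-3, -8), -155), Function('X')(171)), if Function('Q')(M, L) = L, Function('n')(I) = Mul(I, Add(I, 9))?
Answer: 5263754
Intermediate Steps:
Function('n')(I) = Mul(I, Add(9, I))
Function('X')(u) = Add(-8, u, Mul(Pow(u, 2), Add(9, u))) (Function('X')(u) = Add(-8, Add(Mul(Mul(u, Add(9, u)), u), u)) = Add(-8, Add(Mul(Pow(u, 2), Add(9, u)), u)) = Add(-8, Add(u, Mul(Pow(u, 2), Add(9, u)))) = Add(-8, u, Mul(Pow(u, 2), Add(9, u))))
Add(Function('x')(Function('Q')(-3, -8), -155), Function('X')(171)) = Add(211, Add(-8, 171, Mul(Pow(171, 2), Add(9, 171)))) = Add(211, Add(-8, 171, Mul(29241, 180))) = Add(211, Add(-8, 171, 5263380)) = Add(211, 5263543) = 5263754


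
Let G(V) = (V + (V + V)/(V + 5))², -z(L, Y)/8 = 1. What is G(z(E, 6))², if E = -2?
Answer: 4096/81 ≈ 50.568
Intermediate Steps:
z(L, Y) = -8 (z(L, Y) = -8*1 = -8)
G(V) = (V + 2*V/(5 + V))² (G(V) = (V + (2*V)/(5 + V))² = (V + 2*V/(5 + V))²)
G(z(E, 6))² = ((-8)²*(7 - 8)²/(5 - 8)²)² = (64*(-1)²/(-3)²)² = (64*(⅑)*1)² = (64/9)² = 4096/81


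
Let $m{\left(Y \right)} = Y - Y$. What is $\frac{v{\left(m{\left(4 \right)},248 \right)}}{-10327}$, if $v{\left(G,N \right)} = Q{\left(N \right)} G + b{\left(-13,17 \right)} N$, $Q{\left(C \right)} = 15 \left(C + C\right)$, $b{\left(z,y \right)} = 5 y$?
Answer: $- \frac{21080}{10327} \approx -2.0413$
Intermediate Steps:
$Q{\left(C \right)} = 30 C$ ($Q{\left(C \right)} = 15 \cdot 2 C = 30 C$)
$m{\left(Y \right)} = 0$
$v{\left(G,N \right)} = 85 N + 30 G N$ ($v{\left(G,N \right)} = 30 N G + 5 \cdot 17 N = 30 G N + 85 N = 85 N + 30 G N$)
$\frac{v{\left(m{\left(4 \right)},248 \right)}}{-10327} = \frac{5 \cdot 248 \left(17 + 6 \cdot 0\right)}{-10327} = 5 \cdot 248 \left(17 + 0\right) \left(- \frac{1}{10327}\right) = 5 \cdot 248 \cdot 17 \left(- \frac{1}{10327}\right) = 21080 \left(- \frac{1}{10327}\right) = - \frac{21080}{10327}$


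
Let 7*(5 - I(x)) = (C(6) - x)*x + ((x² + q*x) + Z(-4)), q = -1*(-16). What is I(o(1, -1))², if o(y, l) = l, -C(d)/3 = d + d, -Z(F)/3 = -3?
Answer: 36/49 ≈ 0.73469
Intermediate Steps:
Z(F) = 9 (Z(F) = -3*(-3) = 9)
C(d) = -6*d (C(d) = -3*(d + d) = -6*d)
q = 16
I(x) = 26/7 - 16*x/7 - x²/7 - x*(-36 - x)/7 (I(x) = 5 - ((-6*6 - x)*x + ((x² + 16*x) + 9))/7 = 5 - ((-36 - x)*x + (9 + x² + 16*x))/7 = 5 - (x*(-36 - x) + (9 + x² + 16*x))/7 = 5 - (9 + x² + 16*x + x*(-36 - x))/7 = 5 + (-9/7 - 16*x/7 - x²/7 - x*(-36 - x)/7) = 26/7 - 16*x/7 - x²/7 - x*(-36 - x)/7)
I(o(1, -1))² = (26/7 + (20/7)*(-1))² = (26/7 - 20/7)² = (6/7)² = 36/49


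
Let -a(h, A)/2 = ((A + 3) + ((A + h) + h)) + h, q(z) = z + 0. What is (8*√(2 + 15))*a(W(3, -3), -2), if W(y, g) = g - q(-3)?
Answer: 16*√17 ≈ 65.970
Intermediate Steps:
q(z) = z
W(y, g) = 3 + g (W(y, g) = g - 1*(-3) = g + 3 = 3 + g)
a(h, A) = -6 - 6*h - 4*A (a(h, A) = -2*(((A + 3) + ((A + h) + h)) + h) = -2*(((3 + A) + (A + 2*h)) + h) = -2*((3 + 2*A + 2*h) + h) = -2*(3 + 2*A + 3*h) = -6 - 6*h - 4*A)
(8*√(2 + 15))*a(W(3, -3), -2) = (8*√(2 + 15))*(-6 - 6*(3 - 3) - 4*(-2)) = (8*√17)*(-6 - 6*0 + 8) = (8*√17)*(-6 + 0 + 8) = (8*√17)*2 = 16*√17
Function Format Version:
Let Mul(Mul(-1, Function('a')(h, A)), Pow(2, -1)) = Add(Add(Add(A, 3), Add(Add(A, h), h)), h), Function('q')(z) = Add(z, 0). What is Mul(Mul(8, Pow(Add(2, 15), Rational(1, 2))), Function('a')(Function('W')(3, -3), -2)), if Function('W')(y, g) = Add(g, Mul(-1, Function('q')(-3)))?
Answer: Mul(16, Pow(17, Rational(1, 2))) ≈ 65.970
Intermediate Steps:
Function('q')(z) = z
Function('W')(y, g) = Add(3, g) (Function('W')(y, g) = Add(g, Mul(-1, -3)) = Add(g, 3) = Add(3, g))
Function('a')(h, A) = Add(-6, Mul(-6, h), Mul(-4, A)) (Function('a')(h, A) = Mul(-2, Add(Add(Add(A, 3), Add(Add(A, h), h)), h)) = Mul(-2, Add(Add(Add(3, A), Add(A, Mul(2, h))), h)) = Mul(-2, Add(Add(3, Mul(2, A), Mul(2, h)), h)) = Mul(-2, Add(3, Mul(2, A), Mul(3, h))) = Add(-6, Mul(-6, h), Mul(-4, A)))
Mul(Mul(8, Pow(Add(2, 15), Rational(1, 2))), Function('a')(Function('W')(3, -3), -2)) = Mul(Mul(8, Pow(Add(2, 15), Rational(1, 2))), Add(-6, Mul(-6, Add(3, -3)), Mul(-4, -2))) = Mul(Mul(8, Pow(17, Rational(1, 2))), Add(-6, Mul(-6, 0), 8)) = Mul(Mul(8, Pow(17, Rational(1, 2))), Add(-6, 0, 8)) = Mul(Mul(8, Pow(17, Rational(1, 2))), 2) = Mul(16, Pow(17, Rational(1, 2)))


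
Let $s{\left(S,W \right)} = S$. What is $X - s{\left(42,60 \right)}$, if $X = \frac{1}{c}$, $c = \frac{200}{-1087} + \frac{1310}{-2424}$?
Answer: $- \frac{41401614}{954385} \approx -43.38$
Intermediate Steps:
$c = - \frac{954385}{1317444}$ ($c = 200 \left(- \frac{1}{1087}\right) + 1310 \left(- \frac{1}{2424}\right) = - \frac{200}{1087} - \frac{655}{1212} = - \frac{954385}{1317444} \approx -0.72442$)
$X = - \frac{1317444}{954385}$ ($X = \frac{1}{- \frac{954385}{1317444}} = - \frac{1317444}{954385} \approx -1.3804$)
$X - s{\left(42,60 \right)} = - \frac{1317444}{954385} - 42 = - \frac{41401614}{954385}$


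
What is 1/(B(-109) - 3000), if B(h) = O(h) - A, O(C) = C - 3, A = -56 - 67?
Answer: -1/2989 ≈ -0.00033456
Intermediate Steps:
A = -123
O(C) = -3 + C
B(h) = 120 + h (B(h) = (-3 + h) - 1*(-123) = (-3 + h) + 123 = 120 + h)
1/(B(-109) - 3000) = 1/((120 - 109) - 3000) = 1/(11 - 3000) = 1/(-2989) = -1/2989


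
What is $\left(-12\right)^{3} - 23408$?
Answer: $-25136$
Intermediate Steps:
$\left(-12\right)^{3} - 23408 = -1728 - 23408 = -25136$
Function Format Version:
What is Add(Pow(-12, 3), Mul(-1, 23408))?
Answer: -25136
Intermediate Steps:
Add(Pow(-12, 3), Mul(-1, 23408)) = Add(-1728, -23408) = -25136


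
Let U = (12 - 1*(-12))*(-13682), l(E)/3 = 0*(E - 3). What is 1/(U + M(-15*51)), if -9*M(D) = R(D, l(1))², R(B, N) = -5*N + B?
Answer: -1/393393 ≈ -2.5420e-6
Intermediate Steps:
l(E) = 0 (l(E) = 3*(0*(E - 3)) = 3*(0*(-3 + E)) = 3*0 = 0)
R(B, N) = B - 5*N
U = -328368 (U = (12 + 12)*(-13682) = 24*(-13682) = -328368)
M(D) = -D²/9 (M(D) = -(D - 5*0)²/9 = -(D + 0)²/9 = -D²/9)
1/(U + M(-15*51)) = 1/(-328368 - (-15*51)²/9) = 1/(-328368 - ⅑*(-765)²) = 1/(-328368 - ⅑*585225) = 1/(-328368 - 65025) = 1/(-393393) = -1/393393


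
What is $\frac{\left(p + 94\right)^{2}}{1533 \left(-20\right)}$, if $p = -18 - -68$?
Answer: $- \frac{1728}{2555} \approx -0.67632$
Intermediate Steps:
$p = 50$ ($p = -18 + 68 = 50$)
$\frac{\left(p + 94\right)^{2}}{1533 \left(-20\right)} = \frac{\left(50 + 94\right)^{2}}{1533 \left(-20\right)} = \frac{144^{2}}{-30660} = 20736 \left(- \frac{1}{30660}\right) = - \frac{1728}{2555}$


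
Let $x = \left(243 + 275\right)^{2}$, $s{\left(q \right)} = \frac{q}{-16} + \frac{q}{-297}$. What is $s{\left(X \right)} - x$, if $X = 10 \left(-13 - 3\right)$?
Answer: $- \frac{79689098}{297} \approx -2.6831 \cdot 10^{5}$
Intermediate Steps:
$X = -160$ ($X = 10 \left(-16\right) = -160$)
$s{\left(q \right)} = - \frac{313 q}{4752}$ ($s{\left(q \right)} = q \left(- \frac{1}{16}\right) + q \left(- \frac{1}{297}\right) = - \frac{q}{16} - \frac{q}{297} = - \frac{313 q}{4752}$)
$x = 268324$ ($x = 518^{2} = 268324$)
$s{\left(X \right)} - x = \left(- \frac{313}{4752}\right) \left(-160\right) - 268324 = \frac{3130}{297} - 268324 = - \frac{79689098}{297}$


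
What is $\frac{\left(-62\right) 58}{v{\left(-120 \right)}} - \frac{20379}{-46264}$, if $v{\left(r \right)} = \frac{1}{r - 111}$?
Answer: $\frac{38430414843}{46264} \approx 8.3068 \cdot 10^{5}$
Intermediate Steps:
$v{\left(r \right)} = \frac{1}{-111 + r}$
$\frac{\left(-62\right) 58}{v{\left(-120 \right)}} - \frac{20379}{-46264} = \frac{\left(-62\right) 58}{\frac{1}{-111 - 120}} - \frac{20379}{-46264} = - \frac{3596}{\frac{1}{-231}} - - \frac{20379}{46264} = - \frac{3596}{- \frac{1}{231}} + \frac{20379}{46264} = \left(-3596\right) \left(-231\right) + \frac{20379}{46264} = 830676 + \frac{20379}{46264} = \frac{38430414843}{46264}$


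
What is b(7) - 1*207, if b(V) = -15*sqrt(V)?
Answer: -207 - 15*sqrt(7) ≈ -246.69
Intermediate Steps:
b(7) - 1*207 = -15*sqrt(7) - 1*207 = -15*sqrt(7) - 207 = -207 - 15*sqrt(7)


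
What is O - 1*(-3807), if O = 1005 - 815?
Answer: 3997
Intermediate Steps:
O = 190
O - 1*(-3807) = 190 - 1*(-3807) = 190 + 3807 = 3997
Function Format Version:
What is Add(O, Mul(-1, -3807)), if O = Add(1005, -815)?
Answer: 3997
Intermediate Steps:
O = 190
Add(O, Mul(-1, -3807)) = Add(190, Mul(-1, -3807)) = Add(190, 3807) = 3997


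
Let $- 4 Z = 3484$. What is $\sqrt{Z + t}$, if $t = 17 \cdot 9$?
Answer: $i \sqrt{718} \approx 26.796 i$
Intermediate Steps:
$Z = -871$ ($Z = \left(- \frac{1}{4}\right) 3484 = -871$)
$t = 153$
$\sqrt{Z + t} = \sqrt{-871 + 153} = \sqrt{-718} = i \sqrt{718}$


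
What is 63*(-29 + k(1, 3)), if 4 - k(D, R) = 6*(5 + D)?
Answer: -3843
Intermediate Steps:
k(D, R) = -26 - 6*D (k(D, R) = 4 - 6*(5 + D) = 4 - (30 + 6*D) = 4 + (-30 - 6*D) = -26 - 6*D)
63*(-29 + k(1, 3)) = 63*(-29 + (-26 - 6*1)) = 63*(-29 + (-26 - 6)) = 63*(-29 - 32) = 63*(-61) = -3843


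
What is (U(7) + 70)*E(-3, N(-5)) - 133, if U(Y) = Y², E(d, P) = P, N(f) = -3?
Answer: -490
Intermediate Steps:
(U(7) + 70)*E(-3, N(-5)) - 133 = (7² + 70)*(-3) - 133 = (49 + 70)*(-3) - 133 = 119*(-3) - 133 = -357 - 133 = -490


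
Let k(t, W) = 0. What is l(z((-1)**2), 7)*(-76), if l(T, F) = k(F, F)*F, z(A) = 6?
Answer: 0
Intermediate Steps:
l(T, F) = 0 (l(T, F) = 0*F = 0)
l(z((-1)**2), 7)*(-76) = 0*(-76) = 0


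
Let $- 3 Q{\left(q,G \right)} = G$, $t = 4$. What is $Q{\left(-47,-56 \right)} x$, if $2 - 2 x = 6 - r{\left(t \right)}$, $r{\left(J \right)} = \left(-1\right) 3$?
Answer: $- \frac{196}{3} \approx -65.333$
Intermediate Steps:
$Q{\left(q,G \right)} = - \frac{G}{3}$
$r{\left(J \right)} = -3$
$x = - \frac{7}{2}$ ($x = 1 - \frac{6 - -3}{2} = 1 - \frac{6 + 3}{2} = 1 - \frac{9}{2} = - \frac{7}{2} \approx -3.5$)
$Q{\left(-47,-56 \right)} x = \left(- \frac{1}{3}\right) \left(-56\right) \left(- \frac{7}{2}\right) = \frac{56}{3} \left(- \frac{7}{2}\right) = - \frac{196}{3}$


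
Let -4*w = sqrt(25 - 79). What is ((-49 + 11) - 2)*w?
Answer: 30*I*sqrt(6) ≈ 73.485*I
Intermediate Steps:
w = -3*I*sqrt(6)/4 (w = -sqrt(25 - 79)/4 = -3*I*sqrt(6)/4 ≈ -1.8371*I)
((-49 + 11) - 2)*w = ((-49 + 11) - 2)*(-3*I*sqrt(6)/4) = (-38 - 2)*(-3*I*sqrt(6)/4) = -(-30)*I*sqrt(6) = 30*I*sqrt(6)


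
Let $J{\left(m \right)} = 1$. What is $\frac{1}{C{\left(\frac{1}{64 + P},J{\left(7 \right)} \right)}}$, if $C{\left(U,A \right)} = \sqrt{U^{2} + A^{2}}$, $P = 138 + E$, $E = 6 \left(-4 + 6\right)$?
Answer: $\frac{214 \sqrt{45797}}{45797} \approx 0.99999$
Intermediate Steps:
$E = 12$ ($E = 6 \cdot 2 = 12$)
$P = 150$ ($P = 138 + 12 = 150$)
$C{\left(U,A \right)} = \sqrt{A^{2} + U^{2}}$
$\frac{1}{C{\left(\frac{1}{64 + P},J{\left(7 \right)} \right)}} = \frac{1}{\sqrt{1^{2} + \left(\frac{1}{64 + 150}\right)^{2}}} = \frac{1}{\sqrt{1 + \left(\frac{1}{214}\right)^{2}}} = \frac{1}{\sqrt{1 + \frac{1}{45796}}} = \frac{1}{\sqrt{\frac{45797}{45796}}} = \frac{1}{\frac{1}{214} \sqrt{45797}} = \frac{214 \sqrt{45797}}{45797}$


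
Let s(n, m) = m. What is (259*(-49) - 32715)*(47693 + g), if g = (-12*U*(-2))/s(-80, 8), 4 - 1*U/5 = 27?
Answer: -2149883288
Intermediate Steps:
U = -115 (U = 20 - 5*27 = 20 - 135 = -115)
g = -345 (g = (-12*(-115)*(-2))/8 = (1380*(-2))*(⅛) = -2760*⅛ = -345)
(259*(-49) - 32715)*(47693 + g) = (259*(-49) - 32715)*(47693 - 345) = (-12691 - 32715)*47348 = -45406*47348 = -2149883288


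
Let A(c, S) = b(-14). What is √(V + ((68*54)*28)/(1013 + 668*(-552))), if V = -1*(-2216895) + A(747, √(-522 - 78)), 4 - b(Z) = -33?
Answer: 2*√74943490275615865/367723 ≈ 1488.9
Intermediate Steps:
b(Z) = 37 (b(Z) = 4 - 1*(-33) = 4 + 33 = 37)
A(c, S) = 37
V = 2216932 (V = -1*(-2216895) + 37 = 2216895 + 37 = 2216932)
√(V + ((68*54)*28)/(1013 + 668*(-552))) = √(2216932 + ((68*54)*28)/(1013 + 668*(-552))) = √(2216932 + (3672*28)/(1013 - 368736)) = √(2216932 + 102816/(-367723)) = √(2216932 + 102816*(-1/367723)) = √(2216932 - 102816/367723) = √(815216783020/367723) = 2*√74943490275615865/367723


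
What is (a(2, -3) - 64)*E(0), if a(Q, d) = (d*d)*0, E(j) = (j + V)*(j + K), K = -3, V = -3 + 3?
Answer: 0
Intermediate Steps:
V = 0
E(j) = j*(-3 + j) (E(j) = (j + 0)*(j - 3) = j*(-3 + j))
a(Q, d) = 0 (a(Q, d) = d²*0 = 0)
(a(2, -3) - 64)*E(0) = (0 - 64)*(0*(-3 + 0)) = -0*(-3) = -64*0 = 0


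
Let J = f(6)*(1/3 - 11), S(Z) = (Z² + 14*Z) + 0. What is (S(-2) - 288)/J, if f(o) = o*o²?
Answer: 13/96 ≈ 0.13542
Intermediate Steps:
S(Z) = Z² + 14*Z
f(o) = o³
J = -2304 (J = 6³*(1/3 - 11) = 216*(⅓ - 11) = 216*(-32/3) = -2304)
(S(-2) - 288)/J = (-2*(14 - 2) - 288)/(-2304) = (-2*12 - 288)*(-1/2304) = (-24 - 288)*(-1/2304) = -312*(-1/2304) = 13/96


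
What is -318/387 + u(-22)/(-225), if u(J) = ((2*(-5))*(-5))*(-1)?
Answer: -232/387 ≈ -0.59948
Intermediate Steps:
u(J) = -50 (u(J) = -10*(-5)*(-1) = 50*(-1) = -50)
-318/387 + u(-22)/(-225) = -318/387 - 50/(-225) = -318*1/387 - 50*(-1/225) = -106/129 + 2/9 = -232/387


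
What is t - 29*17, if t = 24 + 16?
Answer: -453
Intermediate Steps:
t = 40
t - 29*17 = 40 - 29*17 = 40 - 493 = -453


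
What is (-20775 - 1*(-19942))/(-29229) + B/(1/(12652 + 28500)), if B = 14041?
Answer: 16888961416961/29229 ≈ 5.7782e+8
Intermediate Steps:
(-20775 - 1*(-19942))/(-29229) + B/(1/(12652 + 28500)) = (-20775 - 1*(-19942))/(-29229) + 14041/(1/(12652 + 28500)) = (-20775 + 19942)*(-1/29229) + 14041/(1/41152) = -833*(-1/29229) + 14041/(1/41152) = 833/29229 + 14041*41152 = 833/29229 + 577815232 = 16888961416961/29229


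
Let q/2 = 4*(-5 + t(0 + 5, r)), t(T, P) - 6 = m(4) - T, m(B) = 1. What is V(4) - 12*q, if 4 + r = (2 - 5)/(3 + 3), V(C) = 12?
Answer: 300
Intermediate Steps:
r = -9/2 (r = -4 + (2 - 5)/(3 + 3) = -4 - 3/6 = -4 - 3*⅙ = -4 - ½ = -9/2 ≈ -4.5000)
t(T, P) = 7 - T (t(T, P) = 6 + (1 - T) = 7 - T)
q = -24 (q = 2*(4*(-5 + (7 - (0 + 5)))) = 2*(4*(-5 + (7 - 1*5))) = 2*(4*(-5 + (7 - 5))) = 2*(4*(-5 + 2)) = 2*(4*(-3)) = 2*(-12) = -24)
V(4) - 12*q = 12 - 12*(-24) = 12 + 288 = 300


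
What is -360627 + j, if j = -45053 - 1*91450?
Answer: -497130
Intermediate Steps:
j = -136503 (j = -45053 - 91450 = -136503)
-360627 + j = -360627 - 136503 = -497130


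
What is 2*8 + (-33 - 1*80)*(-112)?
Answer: 12672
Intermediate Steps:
2*8 + (-33 - 1*80)*(-112) = 16 + (-33 - 80)*(-112) = 16 - 113*(-112) = 16 + 12656 = 12672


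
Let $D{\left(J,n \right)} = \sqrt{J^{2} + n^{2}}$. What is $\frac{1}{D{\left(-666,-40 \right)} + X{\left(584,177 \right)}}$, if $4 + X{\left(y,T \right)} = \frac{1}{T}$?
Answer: $\frac{125139}{13945792475} + \frac{62658 \sqrt{111289}}{13945792475} \approx 0.0015078$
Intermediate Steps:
$X{\left(y,T \right)} = -4 + \frac{1}{T}$
$\frac{1}{D{\left(-666,-40 \right)} + X{\left(584,177 \right)}} = \frac{1}{\sqrt{\left(-666\right)^{2} + \left(-40\right)^{2}} - \left(4 - \frac{1}{177}\right)} = \frac{1}{\sqrt{443556 + 1600} + \left(-4 + \frac{1}{177}\right)} = \frac{1}{\sqrt{445156} - \frac{707}{177}} = \frac{1}{2 \sqrt{111289} - \frac{707}{177}} = \frac{1}{- \frac{707}{177} + 2 \sqrt{111289}}$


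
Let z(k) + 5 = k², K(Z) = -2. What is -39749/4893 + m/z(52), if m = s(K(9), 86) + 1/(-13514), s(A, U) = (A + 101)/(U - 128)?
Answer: -3111528461/382980003 ≈ -8.1245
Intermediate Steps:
s(A, U) = (101 + A)/(-128 + U)
m = -111494/47299 (m = (101 - 2)/(-128 + 86) + 1/(-13514) = 99/(-42) - 1/13514 = -1/42*99 - 1/13514 = -33/14 - 1/13514 = -111494/47299 ≈ -2.3572)
z(k) = -5 + k²
-39749/4893 + m/z(52) = -39749/4893 - 111494/(47299*(-5 + 52²)) = -39749*1/4893 - 111494/(47299*(-5 + 2704)) = -39749/4893 - 111494/47299/2699 = -39749/4893 - 111494/47299*1/2699 = -39749/4893 - 111494/127660001 = -3111528461/382980003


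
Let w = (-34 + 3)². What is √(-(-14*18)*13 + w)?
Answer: √4237 ≈ 65.092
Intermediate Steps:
w = 961 (w = (-31)² = 961)
√(-(-14*18)*13 + w) = √(-(-14*18)*13 + 961) = √(-(-252)*13 + 961) = √(-1*(-3276) + 961) = √(3276 + 961) = √4237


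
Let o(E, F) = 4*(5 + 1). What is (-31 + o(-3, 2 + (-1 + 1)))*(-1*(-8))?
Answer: -56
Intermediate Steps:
o(E, F) = 24 (o(E, F) = 4*6 = 24)
(-31 + o(-3, 2 + (-1 + 1)))*(-1*(-8)) = (-31 + 24)*(-1*(-8)) = -7*8 = -56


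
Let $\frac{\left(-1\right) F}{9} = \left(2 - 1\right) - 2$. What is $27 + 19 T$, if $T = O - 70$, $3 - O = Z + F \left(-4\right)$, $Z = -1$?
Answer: $-543$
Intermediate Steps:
$F = 9$ ($F = - 9 \left(\left(2 - 1\right) - 2\right) = - 9 \left(1 - 2\right) = \left(-9\right) \left(-1\right) = 9$)
$O = 40$ ($O = 3 - \left(-1 + 9 \left(-4\right)\right) = 3 - \left(-1 - 36\right) = 3 - -37 = 3 + 37 = 40$)
$T = -30$ ($T = 40 - 70 = -30$)
$27 + 19 T = 27 + 19 \left(-30\right) = 27 - 570 = -543$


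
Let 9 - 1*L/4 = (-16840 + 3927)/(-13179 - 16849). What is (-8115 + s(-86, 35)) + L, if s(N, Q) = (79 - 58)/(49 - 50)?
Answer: -60819613/7507 ≈ -8101.7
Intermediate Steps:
s(N, Q) = -21 (s(N, Q) = 21/(-1) = 21*(-1) = -21)
L = 257339/7507 (L = 36 - 4*(-16840 + 3927)/(-13179 - 16849) = 36 - (-51652)/(-30028) = 36 - (-51652)*(-1)/30028 = 36 - 4*12913/30028 = 36 - 12913/7507 = 257339/7507 ≈ 34.280)
(-8115 + s(-86, 35)) + L = (-8115 - 21) + 257339/7507 = -8136 + 257339/7507 = -60819613/7507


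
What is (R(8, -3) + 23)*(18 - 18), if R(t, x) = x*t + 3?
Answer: 0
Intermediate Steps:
R(t, x) = 3 + t*x (R(t, x) = t*x + 3 = 3 + t*x)
(R(8, -3) + 23)*(18 - 18) = ((3 + 8*(-3)) + 23)*(18 - 18) = ((3 - 24) + 23)*0 = (-21 + 23)*0 = 2*0 = 0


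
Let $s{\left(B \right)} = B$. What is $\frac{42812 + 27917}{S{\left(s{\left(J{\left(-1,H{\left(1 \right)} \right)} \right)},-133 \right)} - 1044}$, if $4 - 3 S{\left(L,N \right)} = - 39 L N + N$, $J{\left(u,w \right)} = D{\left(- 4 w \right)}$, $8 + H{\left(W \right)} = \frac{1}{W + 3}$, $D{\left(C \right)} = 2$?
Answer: $- \frac{212187}{13369} \approx -15.872$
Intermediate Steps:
$H{\left(W \right)} = -8 + \frac{1}{3 + W}$ ($H{\left(W \right)} = -8 + \frac{1}{W + 3} = -8 + \frac{1}{3 + W}$)
$J{\left(u,w \right)} = 2$
$S{\left(L,N \right)} = \frac{4}{3} - \frac{N}{3} + 13 L N$ ($S{\left(L,N \right)} = \frac{4}{3} - \frac{- 39 L N + N}{3} = \frac{4}{3} - \frac{N - 39 L N}{3} = \frac{4}{3} + \left(- \frac{N}{3} + 13 L N\right) = \frac{4}{3} - \frac{N}{3} + 13 L N$)
$\frac{42812 + 27917}{S{\left(s{\left(J{\left(-1,H{\left(1 \right)} \right)} \right)},-133 \right)} - 1044} = \frac{42812 + 27917}{\left(\frac{4}{3} - - \frac{133}{3} + 13 \cdot 2 \left(-133\right)\right) - 1044} = \frac{70729}{\left(\frac{4}{3} + \frac{133}{3} - 3458\right) - 1044} = \frac{70729}{- \frac{10237}{3} - 1044} = \frac{70729}{- \frac{13369}{3}} = 70729 \left(- \frac{3}{13369}\right) = - \frac{212187}{13369}$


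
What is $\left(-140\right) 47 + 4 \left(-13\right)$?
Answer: $-6632$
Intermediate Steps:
$\left(-140\right) 47 + 4 \left(-13\right) = -6580 - 52 = -6632$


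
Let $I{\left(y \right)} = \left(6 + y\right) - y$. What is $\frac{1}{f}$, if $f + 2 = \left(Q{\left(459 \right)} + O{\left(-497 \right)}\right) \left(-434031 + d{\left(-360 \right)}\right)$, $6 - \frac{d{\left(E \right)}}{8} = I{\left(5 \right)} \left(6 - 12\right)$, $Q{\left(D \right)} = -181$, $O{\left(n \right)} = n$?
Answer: $\frac{1}{294045208} \approx 3.4008 \cdot 10^{-9}$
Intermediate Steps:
$I{\left(y \right)} = 6$
$d{\left(E \right)} = 336$ ($d{\left(E \right)} = 48 - 8 \cdot 6 \left(6 - 12\right) = 48 - 8 \cdot 6 \left(-6\right) = 48 - -288 = 48 + 288 = 336$)
$f = 294045208$ ($f = -2 + \left(-181 - 497\right) \left(-434031 + 336\right) = -2 - -294045210 = -2 + 294045210 = 294045208$)
$\frac{1}{f} = \frac{1}{294045208}$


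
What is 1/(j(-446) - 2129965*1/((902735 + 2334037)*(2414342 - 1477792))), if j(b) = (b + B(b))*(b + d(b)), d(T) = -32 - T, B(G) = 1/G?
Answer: 135200387220360/1929589626790194601 ≈ 7.0067e-5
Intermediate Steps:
j(b) = -32*b - 32/b (j(b) = (b + 1/b)*(b + (-32 - b)) = (b + 1/b)*(-32) = -32*b - 32/b)
1/(j(-446) - 2129965*1/((902735 + 2334037)*(2414342 - 1477792))) = 1/((-32*(-446) - 32/(-446)) - 2129965*1/((902735 + 2334037)*(2414342 - 1477792))) = 1/((14272 - 32*(-1/446)) - 2129965/(3236772*936550)) = 1/((14272 + 16/223) - 2129965/3031398816600) = 1/(3182672/223 - 2129965*1/3031398816600) = 1/(3182672/223 - 425993/606279763320) = 1/(1929589626790194601/135200387220360) = 135200387220360/1929589626790194601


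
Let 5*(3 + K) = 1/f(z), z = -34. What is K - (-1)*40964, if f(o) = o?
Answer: 6963369/170 ≈ 40961.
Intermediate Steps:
K = -511/170 (K = -3 + (⅕)/(-34) = -3 + (⅕)*(-1/34) = -3 - 1/170 = -511/170 ≈ -3.0059)
K - (-1)*40964 = -511/170 - (-1)*40964 = -511/170 - 1*(-40964) = -511/170 + 40964 = 6963369/170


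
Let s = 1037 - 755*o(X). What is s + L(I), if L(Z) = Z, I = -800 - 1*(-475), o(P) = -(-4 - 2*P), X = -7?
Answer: 8262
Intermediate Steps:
o(P) = 4 + 2*P
I = -325 (I = -800 + 475 = -325)
s = 8587 (s = 1037 - 755*(4 + 2*(-7)) = 1037 - 755*(4 - 14) = 1037 - 755*(-10) = 1037 + 7550 = 8587)
s + L(I) = 8587 - 325 = 8262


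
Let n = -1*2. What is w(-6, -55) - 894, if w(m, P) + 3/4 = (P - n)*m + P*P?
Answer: 9793/4 ≈ 2448.3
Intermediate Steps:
n = -2
w(m, P) = -3/4 + P**2 + m*(2 + P) (w(m, P) = -3/4 + ((P - 1*(-2))*m + P*P) = -3/4 + ((P + 2)*m + P**2) = -3/4 + ((2 + P)*m + P**2) = -3/4 + (m*(2 + P) + P**2) = -3/4 + (P**2 + m*(2 + P)) = -3/4 + P**2 + m*(2 + P))
w(-6, -55) - 894 = (-3/4 + (-55)**2 + 2*(-6) - 55*(-6)) - 894 = (-3/4 + 3025 - 12 + 330) - 894 = 13369/4 - 894 = 9793/4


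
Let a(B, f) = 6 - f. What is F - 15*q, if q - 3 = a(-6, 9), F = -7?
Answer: -7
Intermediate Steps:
q = 0 (q = 3 + (6 - 1*9) = 3 + (6 - 9) = 3 - 3 = 0)
F - 15*q = -7 - 15*0 = -7 + 0 = -7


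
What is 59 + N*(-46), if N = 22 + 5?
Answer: -1183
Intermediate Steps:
N = 27
59 + N*(-46) = 59 + 27*(-46) = 59 - 1242 = -1183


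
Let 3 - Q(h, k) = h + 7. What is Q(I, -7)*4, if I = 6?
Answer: -40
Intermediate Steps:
Q(h, k) = -4 - h (Q(h, k) = 3 - (h + 7) = 3 - (7 + h) = 3 + (-7 - h) = -4 - h)
Q(I, -7)*4 = (-4 - 1*6)*4 = (-4 - 6)*4 = -10*4 = -40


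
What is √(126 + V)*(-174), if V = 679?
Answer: -174*√805 ≈ -4936.8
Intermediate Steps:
√(126 + V)*(-174) = √(126 + 679)*(-174) = √805*(-174) = -174*√805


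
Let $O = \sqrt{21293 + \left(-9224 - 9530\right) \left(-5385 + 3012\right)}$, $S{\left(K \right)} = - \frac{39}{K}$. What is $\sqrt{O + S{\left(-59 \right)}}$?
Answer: $\frac{\sqrt{2301 + 3481 \sqrt{44524535}}}{59} \approx 81.69$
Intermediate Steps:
$O = \sqrt{44524535}$ ($O = \sqrt{21293 - -44503242} = \sqrt{21293 + 44503242} = \sqrt{44524535} \approx 6672.7$)
$\sqrt{O + S{\left(-59 \right)}} = \sqrt{\sqrt{44524535} - \frac{39}{-59}} = \sqrt{\sqrt{44524535} - - \frac{39}{59}} = \sqrt{\sqrt{44524535} + \frac{39}{59}} = \sqrt{\frac{39}{59} + \sqrt{44524535}}$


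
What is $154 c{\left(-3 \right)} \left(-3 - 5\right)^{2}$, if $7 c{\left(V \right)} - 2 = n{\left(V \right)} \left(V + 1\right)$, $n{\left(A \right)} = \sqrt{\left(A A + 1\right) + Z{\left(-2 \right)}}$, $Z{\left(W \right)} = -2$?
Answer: $2816 - 5632 \sqrt{2} \approx -5148.9$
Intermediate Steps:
$n{\left(A \right)} = \sqrt{-1 + A^{2}}$ ($n{\left(A \right)} = \sqrt{\left(A A + 1\right) - 2} = \sqrt{\left(A^{2} + 1\right) - 2} = \sqrt{\left(1 + A^{2}\right) - 2} = \sqrt{-1 + A^{2}}$)
$c{\left(V \right)} = \frac{2}{7} + \frac{\sqrt{-1 + V^{2}} \left(1 + V\right)}{7}$ ($c{\left(V \right)} = \frac{2}{7} + \frac{\sqrt{-1 + V^{2}} \left(V + 1\right)}{7} = \frac{2}{7} + \frac{\sqrt{-1 + V^{2}} \left(1 + V\right)}{7}$)
$154 c{\left(-3 \right)} \left(-3 - 5\right)^{2} = 154 \left(\frac{2}{7} + \frac{\sqrt{-1 + \left(-3\right)^{2}}}{7} + \frac{1}{7} \left(-3\right) \sqrt{-1 + \left(-3\right)^{2}}\right) \left(-3 - 5\right)^{2} = 154 \left(\frac{2}{7} + \frac{\sqrt{-1 + 9}}{7} + \frac{1}{7} \left(-3\right) \sqrt{-1 + 9}\right) \left(-8\right)^{2} = 154 \left(\frac{2}{7} + \frac{\sqrt{8}}{7} + \frac{1}{7} \left(-3\right) \sqrt{8}\right) 64 = 154 \left(\frac{2}{7} + \frac{2 \sqrt{2}}{7} + \frac{1}{7} \left(-3\right) 2 \sqrt{2}\right) 64 = 154 \left(\frac{2}{7} + \frac{2 \sqrt{2}}{7} - \frac{6 \sqrt{2}}{7}\right) 64 = 154 \left(\frac{2}{7} - \frac{4 \sqrt{2}}{7}\right) 64 = 154 \left(\frac{128}{7} - \frac{256 \sqrt{2}}{7}\right) = 2816 - 5632 \sqrt{2}$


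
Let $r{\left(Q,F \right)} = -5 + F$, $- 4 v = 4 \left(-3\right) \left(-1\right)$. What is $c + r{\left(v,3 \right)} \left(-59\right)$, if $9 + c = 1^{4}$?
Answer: $110$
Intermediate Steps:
$v = -3$ ($v = - \frac{4 \left(-3\right) \left(-1\right)}{4} = - \frac{\left(-12\right) \left(-1\right)}{4} = \left(- \frac{1}{4}\right) 12 = -3$)
$c = -8$ ($c = -9 + 1^{4} = -9 + 1 = -8$)
$c + r{\left(v,3 \right)} \left(-59\right) = -8 + \left(-5 + 3\right) \left(-59\right) = -8 - -118 = -8 + 118 = 110$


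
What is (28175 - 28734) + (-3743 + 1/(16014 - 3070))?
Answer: -55685087/12944 ≈ -4302.0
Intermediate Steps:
(28175 - 28734) + (-3743 + 1/(16014 - 3070)) = -559 + (-3743 + 1/12944) = -559 - 48449391/12944 = -55685087/12944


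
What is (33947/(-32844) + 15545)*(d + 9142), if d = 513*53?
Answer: 18547921304923/32844 ≈ 5.6473e+8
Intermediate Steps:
d = 27189
(33947/(-32844) + 15545)*(d + 9142) = (33947/(-32844) + 15545)*(27189 + 9142) = (33947*(-1/32844) + 15545)*36331 = (-33947/32844 + 15545)*36331 = (510526033/32844)*36331 = 18547921304923/32844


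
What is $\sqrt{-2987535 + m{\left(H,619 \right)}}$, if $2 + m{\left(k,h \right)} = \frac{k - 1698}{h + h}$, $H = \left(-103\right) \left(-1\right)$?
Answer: $\frac{3 i \sqrt{508759181382}}{1238} \approx 1728.4 i$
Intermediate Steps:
$H = 103$
$m{\left(k,h \right)} = -2 + \frac{-1698 + k}{2 h}$ ($m{\left(k,h \right)} = -2 + \frac{k - 1698}{h + h} = -2 + \frac{-1698 + k}{2 h}$)
$\sqrt{-2987535 + m{\left(H,619 \right)}} = \sqrt{-2987535 + \frac{-1698 + 103 - 2476}{2 \cdot 619}} = \sqrt{-2987535 + \frac{1}{2} \cdot \frac{1}{619} \left(-1698 + 103 - 2476\right)} = \sqrt{-2987535 + \frac{1}{2} \cdot \frac{1}{619} \left(-4071\right)} = \sqrt{-2987535 - \frac{4071}{1238}} = \sqrt{- \frac{3698572401}{1238}} = \frac{3 i \sqrt{508759181382}}{1238}$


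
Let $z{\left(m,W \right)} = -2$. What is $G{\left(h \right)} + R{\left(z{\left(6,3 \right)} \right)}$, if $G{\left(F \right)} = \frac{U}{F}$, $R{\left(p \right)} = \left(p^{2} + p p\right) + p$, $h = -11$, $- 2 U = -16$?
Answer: $\frac{58}{11} \approx 5.2727$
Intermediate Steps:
$U = 8$ ($U = \left(- \frac{1}{2}\right) \left(-16\right) = 8$)
$R{\left(p \right)} = p + 2 p^{2}$ ($R{\left(p \right)} = \left(p^{2} + p^{2}\right) + p = 2 p^{2} + p = p + 2 p^{2}$)
$G{\left(F \right)} = \frac{8}{F}$
$G{\left(h \right)} + R{\left(z{\left(6,3 \right)} \right)} = \frac{8}{-11} - 2 \left(1 + 2 \left(-2\right)\right) = 8 \left(- \frac{1}{11}\right) - 2 \left(1 - 4\right) = - \frac{8}{11} - -6 = - \frac{8}{11} + 6 = \frac{58}{11}$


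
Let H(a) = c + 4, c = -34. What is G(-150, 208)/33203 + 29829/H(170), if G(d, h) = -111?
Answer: -330138539/332030 ≈ -994.30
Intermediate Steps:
H(a) = -30 (H(a) = -34 + 4 = -30)
G(-150, 208)/33203 + 29829/H(170) = -111/33203 + 29829/(-30) = -111*1/33203 + 29829*(-1/30) = -111/33203 - 9943/10 = -330138539/332030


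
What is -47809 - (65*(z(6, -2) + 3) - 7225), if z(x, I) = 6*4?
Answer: -42339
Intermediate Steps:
z(x, I) = 24
-47809 - (65*(z(6, -2) + 3) - 7225) = -47809 - (65*(24 + 3) - 7225) = -47809 - (65*27 - 7225) = -47809 - (1755 - 7225) = -47809 - 1*(-5470) = -47809 + 5470 = -42339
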